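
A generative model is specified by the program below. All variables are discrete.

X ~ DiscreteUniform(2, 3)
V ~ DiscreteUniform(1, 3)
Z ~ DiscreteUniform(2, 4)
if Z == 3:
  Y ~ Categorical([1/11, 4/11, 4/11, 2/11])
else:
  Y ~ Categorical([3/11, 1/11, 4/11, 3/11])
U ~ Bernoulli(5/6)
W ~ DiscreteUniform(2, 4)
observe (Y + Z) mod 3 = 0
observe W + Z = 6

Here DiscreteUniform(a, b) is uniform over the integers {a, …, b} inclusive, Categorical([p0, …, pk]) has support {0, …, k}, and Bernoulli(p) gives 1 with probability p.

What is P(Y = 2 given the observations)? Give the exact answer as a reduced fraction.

Enumerate traces; 48 have nonzero weight after conditioning:
  (X=2, V=1, Z=2, Y=1, U=0, W=4) weight 1/3564
  (X=2, V=1, Z=2, Y=1, U=1, W=4) weight 5/3564
  (X=2, V=1, Z=3, Y=0, U=0, W=3) weight 1/3564
  (X=2, V=1, Z=3, Y=0, U=1, W=3) weight 5/3564
  (X=2, V=1, Z=3, Y=3, U=0, W=3) weight 1/1782
  (X=2, V=1, Z=3, Y=3, U=1, W=3) weight 5/1782
  (X=2, V=1, Z=4, Y=2, U=0, W=2) weight 1/891
  (X=2, V=1, Z=4, Y=2, U=1, W=2) weight 5/891
  … 40 more
Group by Y:
  weight(Y=0) = 1/99
  weight(Y=1) = 1/99
  weight(Y=2) = 4/99
  weight(Y=3) = 2/99
Total weight = 1/99 + 1/99 + 4/99 + 2/99 = 8/99
P(Y=0 | obs) = 1/99 / 8/99 = 1/8
P(Y=1 | obs) = 1/99 / 8/99 = 1/8
P(Y=2 | obs) = 4/99 / 8/99 = 1/2
P(Y=3 | obs) = 2/99 / 8/99 = 1/4

P(Y = 2 | obs) = 1/2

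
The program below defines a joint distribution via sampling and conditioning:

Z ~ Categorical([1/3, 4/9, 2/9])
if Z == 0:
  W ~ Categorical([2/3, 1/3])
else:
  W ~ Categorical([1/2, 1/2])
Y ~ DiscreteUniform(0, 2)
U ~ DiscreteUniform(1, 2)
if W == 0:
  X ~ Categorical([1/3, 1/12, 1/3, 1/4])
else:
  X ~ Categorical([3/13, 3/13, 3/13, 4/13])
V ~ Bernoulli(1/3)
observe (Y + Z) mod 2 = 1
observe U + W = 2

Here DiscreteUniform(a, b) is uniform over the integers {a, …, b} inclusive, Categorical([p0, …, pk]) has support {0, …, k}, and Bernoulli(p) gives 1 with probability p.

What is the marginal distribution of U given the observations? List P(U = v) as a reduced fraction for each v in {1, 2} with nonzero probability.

P(U=1) = 6/13, P(U=2) = 7/13

Enumerate traces; 64 have nonzero weight after conditioning:
  (Z=0, W=0, Y=1, U=2, X=0, V=0) weight 2/243
  (Z=0, W=0, Y=1, U=2, X=0, V=1) weight 1/243
  (Z=0, W=0, Y=1, U=2, X=1, V=0) weight 1/486
  (Z=0, W=0, Y=1, U=2, X=1, V=1) weight 1/972
  (Z=0, W=0, Y=1, U=2, X=2, V=0) weight 2/243
  (Z=0, W=0, Y=1, U=2, X=2, V=1) weight 1/243
  (Z=0, W=0, Y=1, U=2, X=3, V=0) weight 1/162
  (Z=0, W=0, Y=1, U=2, X=3, V=1) weight 1/324
  (Z=0, W=1, Y=1, U=1, X=0, V=0) weight 1/351
  … 55 more
Group by U:
  weight(U=1) = 1/9
  weight(U=2) = 7/54
Total weight = 1/9 + 7/54 = 13/54
P(U=1 | obs) = 1/9 / 13/54 = 6/13
P(U=2 | obs) = 7/54 / 13/54 = 7/13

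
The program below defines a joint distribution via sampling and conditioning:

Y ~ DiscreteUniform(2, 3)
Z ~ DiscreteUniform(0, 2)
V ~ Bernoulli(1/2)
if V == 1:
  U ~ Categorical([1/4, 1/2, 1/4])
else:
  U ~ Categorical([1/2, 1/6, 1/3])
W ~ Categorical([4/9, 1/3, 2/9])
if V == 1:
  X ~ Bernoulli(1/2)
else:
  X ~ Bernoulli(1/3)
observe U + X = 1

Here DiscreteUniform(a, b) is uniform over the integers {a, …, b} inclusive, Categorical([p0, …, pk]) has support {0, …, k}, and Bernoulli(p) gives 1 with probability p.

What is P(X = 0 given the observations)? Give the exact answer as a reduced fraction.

P(X = 0 | obs) = 26/47

Enumerate traces; 72 have nonzero weight after conditioning:
  (Y=2, Z=0, V=0, U=0, W=0, X=1) weight 1/162
  (Y=2, Z=0, V=0, U=0, W=1, X=1) weight 1/216
  (Y=2, Z=0, V=0, U=0, W=2, X=1) weight 1/324
  (Y=2, Z=0, V=0, U=1, W=0, X=0) weight 1/243
  (Y=2, Z=0, V=0, U=1, W=1, X=0) weight 1/324
  (Y=2, Z=0, V=0, U=1, W=2, X=0) weight 1/486
  (Y=2, Z=0, V=1, U=0, W=0, X=1) weight 1/216
  (Y=2, Z=0, V=1, U=0, W=1, X=1) weight 1/288
  … 64 more
Group by X:
  weight(X=0) = 13/72
  weight(X=1) = 7/48
Total weight = 13/72 + 7/48 = 47/144
P(X=0 | obs) = 13/72 / 47/144 = 26/47
P(X=1 | obs) = 7/48 / 47/144 = 21/47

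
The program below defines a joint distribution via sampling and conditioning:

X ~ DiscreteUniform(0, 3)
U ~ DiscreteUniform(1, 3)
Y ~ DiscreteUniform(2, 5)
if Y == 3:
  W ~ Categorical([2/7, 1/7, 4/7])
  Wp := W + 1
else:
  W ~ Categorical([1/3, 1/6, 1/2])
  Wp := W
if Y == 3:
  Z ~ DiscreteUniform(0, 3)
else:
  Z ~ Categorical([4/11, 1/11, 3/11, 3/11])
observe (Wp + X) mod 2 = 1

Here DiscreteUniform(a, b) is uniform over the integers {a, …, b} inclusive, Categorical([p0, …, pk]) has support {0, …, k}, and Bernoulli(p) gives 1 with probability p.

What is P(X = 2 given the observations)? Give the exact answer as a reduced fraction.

P(X = 2 | obs) = 19/112

Enumerate traces; 288 have nonzero weight after conditioning:
  (X=0, U=1, Y=2, W=1, Z=0) weight 1/792
  (X=0, U=1, Y=2, W=1, Z=1) weight 1/3168
  (X=0, U=1, Y=2, W=1, Z=2) weight 1/1056
  (X=0, U=1, Y=2, W=1, Z=3) weight 1/1056
  (X=0, U=1, Y=3, W=0, Z=0) weight 1/672
  (X=0, U=1, Y=3, W=0, Z=1) weight 1/672
  (X=0, U=1, Y=3, W=0, Z=2) weight 1/672
  (X=0, U=1, Y=3, W=0, Z=3) weight 1/672
  (X=1, U=1, Y=2, W=0, Z=0) weight 1/396
  (X=2, U=1, Y=2, W=1, Z=0) weight 1/792
  … 278 more
Group by X:
  weight(X=0) = 19/224
  weight(X=1) = 37/224
  weight(X=2) = 19/224
  weight(X=3) = 37/224
Total weight = 19/224 + 37/224 + 19/224 + 37/224 = 1/2
P(X=0 | obs) = 19/224 / 1/2 = 19/112
P(X=1 | obs) = 37/224 / 1/2 = 37/112
P(X=2 | obs) = 19/224 / 1/2 = 19/112
P(X=3 | obs) = 37/224 / 1/2 = 37/112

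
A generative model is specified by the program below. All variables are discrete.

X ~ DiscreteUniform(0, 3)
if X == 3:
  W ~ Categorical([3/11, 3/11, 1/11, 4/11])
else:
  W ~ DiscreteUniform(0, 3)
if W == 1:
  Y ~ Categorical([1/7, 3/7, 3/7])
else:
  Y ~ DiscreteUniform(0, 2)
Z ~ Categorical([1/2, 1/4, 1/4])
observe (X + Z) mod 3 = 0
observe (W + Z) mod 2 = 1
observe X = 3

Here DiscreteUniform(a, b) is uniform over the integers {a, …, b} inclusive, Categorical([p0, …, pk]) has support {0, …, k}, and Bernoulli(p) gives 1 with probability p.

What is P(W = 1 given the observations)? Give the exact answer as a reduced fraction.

Enumerate traces; 6 have nonzero weight after conditioning:
  (X=3, W=1, Y=0, Z=0) weight 3/616
  (X=3, W=1, Y=1, Z=0) weight 9/616
  (X=3, W=1, Y=2, Z=0) weight 9/616
  (X=3, W=3, Y=0, Z=0) weight 1/66
  (X=3, W=3, Y=1, Z=0) weight 1/66
  (X=3, W=3, Y=2, Z=0) weight 1/66
Group by W:
  weight(W=1) = 3/88
  weight(W=3) = 1/22
Total weight = 3/88 + 1/22 = 7/88
P(W=1 | obs) = 3/88 / 7/88 = 3/7
P(W=3 | obs) = 1/22 / 7/88 = 4/7

P(W = 1 | obs) = 3/7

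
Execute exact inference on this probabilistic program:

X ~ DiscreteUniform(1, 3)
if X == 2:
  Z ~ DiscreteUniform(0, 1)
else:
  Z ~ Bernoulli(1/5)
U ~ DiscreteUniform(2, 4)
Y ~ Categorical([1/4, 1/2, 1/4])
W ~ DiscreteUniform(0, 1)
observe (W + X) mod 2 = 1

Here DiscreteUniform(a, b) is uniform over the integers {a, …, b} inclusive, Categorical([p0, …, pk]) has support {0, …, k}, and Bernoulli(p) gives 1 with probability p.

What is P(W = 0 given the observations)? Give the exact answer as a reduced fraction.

Enumerate traces; 54 have nonzero weight after conditioning:
  (X=1, Z=0, U=2, Y=0, W=0) weight 1/90
  (X=1, Z=0, U=2, Y=1, W=0) weight 1/45
  (X=1, Z=0, U=2, Y=2, W=0) weight 1/90
  (X=1, Z=0, U=3, Y=0, W=0) weight 1/90
  (X=1, Z=0, U=3, Y=1, W=0) weight 1/45
  (X=1, Z=0, U=3, Y=2, W=0) weight 1/90
  (X=1, Z=0, U=4, Y=0, W=0) weight 1/90
  (X=1, Z=0, U=4, Y=1, W=0) weight 1/45
  (X=2, Z=0, U=2, Y=0, W=1) weight 1/144
  … 45 more
Group by W:
  weight(W=0) = 1/3
  weight(W=1) = 1/6
Total weight = 1/3 + 1/6 = 1/2
P(W=0 | obs) = 1/3 / 1/2 = 2/3
P(W=1 | obs) = 1/6 / 1/2 = 1/3

P(W = 0 | obs) = 2/3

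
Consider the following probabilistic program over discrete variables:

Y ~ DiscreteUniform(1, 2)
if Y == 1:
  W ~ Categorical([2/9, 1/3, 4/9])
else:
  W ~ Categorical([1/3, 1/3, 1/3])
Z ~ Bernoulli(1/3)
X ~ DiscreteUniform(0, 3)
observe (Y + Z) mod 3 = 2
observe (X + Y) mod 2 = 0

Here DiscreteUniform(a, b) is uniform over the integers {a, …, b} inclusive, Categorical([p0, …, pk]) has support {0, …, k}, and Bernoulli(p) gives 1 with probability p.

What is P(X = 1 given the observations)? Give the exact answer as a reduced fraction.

P(X = 1 | obs) = 1/6

Enumerate traces; 12 have nonzero weight after conditioning:
  (Y=1, W=0, Z=1, X=1) weight 1/108
  (Y=1, W=0, Z=1, X=3) weight 1/108
  (Y=1, W=1, Z=1, X=1) weight 1/72
  (Y=1, W=1, Z=1, X=3) weight 1/72
  (Y=1, W=2, Z=1, X=1) weight 1/54
  (Y=1, W=2, Z=1, X=3) weight 1/54
  (Y=2, W=0, Z=0, X=0) weight 1/36
  (Y=2, W=0, Z=0, X=2) weight 1/36
  … 4 more
Group by X:
  weight(X=0) = 1/12
  weight(X=1) = 1/24
  weight(X=2) = 1/12
  weight(X=3) = 1/24
Total weight = 1/12 + 1/24 + 1/12 + 1/24 = 1/4
P(X=0 | obs) = 1/12 / 1/4 = 1/3
P(X=1 | obs) = 1/24 / 1/4 = 1/6
P(X=2 | obs) = 1/12 / 1/4 = 1/3
P(X=3 | obs) = 1/24 / 1/4 = 1/6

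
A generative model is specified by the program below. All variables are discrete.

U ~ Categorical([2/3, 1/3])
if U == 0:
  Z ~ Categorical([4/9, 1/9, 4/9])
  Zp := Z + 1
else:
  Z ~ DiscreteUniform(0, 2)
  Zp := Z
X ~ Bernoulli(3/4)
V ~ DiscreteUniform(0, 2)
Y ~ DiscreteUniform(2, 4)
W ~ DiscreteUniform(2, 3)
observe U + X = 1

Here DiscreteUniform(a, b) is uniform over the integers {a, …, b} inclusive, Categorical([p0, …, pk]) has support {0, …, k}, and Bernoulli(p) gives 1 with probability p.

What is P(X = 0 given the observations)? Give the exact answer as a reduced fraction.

P(X = 0 | obs) = 1/7

Enumerate traces; 108 have nonzero weight after conditioning:
  (U=0, Z=0, X=1, V=0, Y=2, W=2) weight 1/81
  (U=0, Z=0, X=1, V=0, Y=2, W=3) weight 1/81
  (U=0, Z=0, X=1, V=0, Y=3, W=2) weight 1/81
  (U=0, Z=0, X=1, V=0, Y=3, W=3) weight 1/81
  (U=0, Z=0, X=1, V=0, Y=4, W=2) weight 1/81
  (U=0, Z=0, X=1, V=0, Y=4, W=3) weight 1/81
  (U=0, Z=0, X=1, V=1, Y=2, W=2) weight 1/81
  (U=0, Z=0, X=1, V=1, Y=2, W=3) weight 1/81
  (U=1, Z=0, X=0, V=0, Y=2, W=2) weight 1/648
  … 99 more
Group by X:
  weight(X=0) = 1/12
  weight(X=1) = 1/2
Total weight = 1/12 + 1/2 = 7/12
P(X=0 | obs) = 1/12 / 7/12 = 1/7
P(X=1 | obs) = 1/2 / 7/12 = 6/7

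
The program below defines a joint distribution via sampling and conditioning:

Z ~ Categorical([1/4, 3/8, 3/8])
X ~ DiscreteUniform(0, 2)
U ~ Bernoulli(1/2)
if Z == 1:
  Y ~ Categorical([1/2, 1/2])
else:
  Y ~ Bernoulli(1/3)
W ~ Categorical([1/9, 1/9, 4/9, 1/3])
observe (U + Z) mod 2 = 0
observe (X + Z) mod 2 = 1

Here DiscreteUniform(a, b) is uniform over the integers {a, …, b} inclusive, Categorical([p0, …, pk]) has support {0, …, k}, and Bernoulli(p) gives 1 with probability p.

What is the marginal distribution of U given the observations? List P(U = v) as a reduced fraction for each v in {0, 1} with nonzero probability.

P(U=0) = 5/11, P(U=1) = 6/11

Enumerate traces; 32 have nonzero weight after conditioning:
  (Z=0, X=1, U=0, Y=0, W=0) weight 1/324
  (Z=0, X=1, U=0, Y=0, W=1) weight 1/324
  (Z=0, X=1, U=0, Y=0, W=2) weight 1/81
  (Z=0, X=1, U=0, Y=0, W=3) weight 1/108
  (Z=0, X=1, U=0, Y=1, W=0) weight 1/648
  (Z=0, X=1, U=0, Y=1, W=1) weight 1/648
  (Z=0, X=1, U=0, Y=1, W=2) weight 1/162
  (Z=0, X=1, U=0, Y=1, W=3) weight 1/216
  (Z=1, X=0, U=1, Y=0, W=0) weight 1/288
  … 23 more
Group by U:
  weight(U=0) = 5/48
  weight(U=1) = 1/8
Total weight = 5/48 + 1/8 = 11/48
P(U=0 | obs) = 5/48 / 11/48 = 5/11
P(U=1 | obs) = 1/8 / 11/48 = 6/11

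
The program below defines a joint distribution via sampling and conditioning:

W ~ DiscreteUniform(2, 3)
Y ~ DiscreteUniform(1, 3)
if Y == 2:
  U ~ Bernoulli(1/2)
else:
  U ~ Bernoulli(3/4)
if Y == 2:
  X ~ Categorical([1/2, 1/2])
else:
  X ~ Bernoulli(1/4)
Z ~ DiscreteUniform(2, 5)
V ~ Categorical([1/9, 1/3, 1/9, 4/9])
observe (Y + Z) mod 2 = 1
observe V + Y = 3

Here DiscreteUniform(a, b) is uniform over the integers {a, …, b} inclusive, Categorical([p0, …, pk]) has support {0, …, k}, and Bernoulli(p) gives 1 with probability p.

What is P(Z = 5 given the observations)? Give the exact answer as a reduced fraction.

P(Z = 5 | obs) = 3/10

Enumerate traces; 48 have nonzero weight after conditioning:
  (W=2, Y=1, U=0, X=0, Z=2, V=2) weight 1/1152
  (W=2, Y=1, U=0, X=0, Z=4, V=2) weight 1/1152
  (W=2, Y=1, U=0, X=1, Z=2, V=2) weight 1/3456
  (W=2, Y=1, U=0, X=1, Z=4, V=2) weight 1/3456
  (W=2, Y=1, U=1, X=0, Z=2, V=2) weight 1/384
  (W=2, Y=1, U=1, X=0, Z=4, V=2) weight 1/384
  (W=2, Y=1, U=1, X=1, Z=2, V=2) weight 1/1152
  (W=2, Y=1, U=1, X=1, Z=4, V=2) weight 1/1152
  (W=2, Y=2, U=0, X=0, Z=3, V=1) weight 1/288
  (W=2, Y=2, U=0, X=0, Z=5, V=1) weight 1/288
  … 38 more
Group by Z:
  weight(Z=2) = 1/54
  weight(Z=3) = 1/36
  weight(Z=4) = 1/54
  weight(Z=5) = 1/36
Total weight = 1/54 + 1/36 + 1/54 + 1/36 = 5/54
P(Z=2 | obs) = 1/54 / 5/54 = 1/5
P(Z=3 | obs) = 1/36 / 5/54 = 3/10
P(Z=4 | obs) = 1/54 / 5/54 = 1/5
P(Z=5 | obs) = 1/36 / 5/54 = 3/10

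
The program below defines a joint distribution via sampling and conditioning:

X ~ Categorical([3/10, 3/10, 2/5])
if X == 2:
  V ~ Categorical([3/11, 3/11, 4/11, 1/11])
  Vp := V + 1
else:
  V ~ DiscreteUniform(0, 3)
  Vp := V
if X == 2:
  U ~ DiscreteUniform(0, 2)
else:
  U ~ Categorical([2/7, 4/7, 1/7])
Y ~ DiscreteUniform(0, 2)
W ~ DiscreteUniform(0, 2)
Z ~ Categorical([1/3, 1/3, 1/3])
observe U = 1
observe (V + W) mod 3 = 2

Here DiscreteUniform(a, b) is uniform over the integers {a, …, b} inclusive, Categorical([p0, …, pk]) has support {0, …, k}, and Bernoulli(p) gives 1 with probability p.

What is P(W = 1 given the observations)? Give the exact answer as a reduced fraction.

Enumerate traces; 108 have nonzero weight after conditioning:
  (X=0, V=0, U=1, Y=0, W=2, Z=0) weight 1/630
  (X=0, V=0, U=1, Y=0, W=2, Z=1) weight 1/630
  (X=0, V=0, U=1, Y=0, W=2, Z=2) weight 1/630
  (X=0, V=0, U=1, Y=1, W=2, Z=0) weight 1/630
  (X=0, V=0, U=1, Y=1, W=2, Z=1) weight 1/630
  (X=0, V=0, U=1, Y=1, W=2, Z=2) weight 1/630
  (X=0, V=0, U=1, Y=2, W=2, Z=0) weight 1/630
  (X=0, V=0, U=1, Y=2, W=2, Z=1) weight 1/630
  (X=0, V=1, U=1, Y=0, W=1, Z=0) weight 1/630
  (X=0, V=2, U=1, Y=0, W=0, Z=0) weight 1/630
  … 98 more
Group by W:
  weight(W=0) = 31/693
  weight(W=1) = 47/1155
  weight(W=2) = 254/3465
Total weight = 31/693 + 47/1155 + 254/3465 = 10/63
P(W=0 | obs) = 31/693 / 10/63 = 31/110
P(W=1 | obs) = 47/1155 / 10/63 = 141/550
P(W=2 | obs) = 254/3465 / 10/63 = 127/275

P(W = 1 | obs) = 141/550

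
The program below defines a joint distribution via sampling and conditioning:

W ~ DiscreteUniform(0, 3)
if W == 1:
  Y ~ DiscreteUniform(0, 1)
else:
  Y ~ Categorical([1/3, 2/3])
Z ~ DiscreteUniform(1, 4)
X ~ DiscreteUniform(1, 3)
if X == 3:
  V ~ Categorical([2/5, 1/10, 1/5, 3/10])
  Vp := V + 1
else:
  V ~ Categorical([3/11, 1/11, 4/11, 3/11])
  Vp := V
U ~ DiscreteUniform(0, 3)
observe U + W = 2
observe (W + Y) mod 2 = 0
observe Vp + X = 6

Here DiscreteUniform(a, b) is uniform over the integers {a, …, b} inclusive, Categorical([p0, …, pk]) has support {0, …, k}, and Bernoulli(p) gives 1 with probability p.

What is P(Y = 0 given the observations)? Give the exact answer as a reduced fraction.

Enumerate traces; 12 have nonzero weight after conditioning:
  (W=0, Y=0, Z=1, X=3, V=2, U=2) weight 1/2880
  (W=0, Y=0, Z=2, X=3, V=2, U=2) weight 1/2880
  (W=0, Y=0, Z=3, X=3, V=2, U=2) weight 1/2880
  (W=0, Y=0, Z=4, X=3, V=2, U=2) weight 1/2880
  (W=1, Y=1, Z=1, X=3, V=2, U=1) weight 1/1920
  (W=1, Y=1, Z=2, X=3, V=2, U=1) weight 1/1920
  (W=1, Y=1, Z=3, X=3, V=2, U=1) weight 1/1920
  (W=1, Y=1, Z=4, X=3, V=2, U=1) weight 1/1920
  … 4 more
Group by Y:
  weight(Y=0) = 1/360
  weight(Y=1) = 1/480
Total weight = 1/360 + 1/480 = 7/1440
P(Y=0 | obs) = 1/360 / 7/1440 = 4/7
P(Y=1 | obs) = 1/480 / 7/1440 = 3/7

P(Y = 0 | obs) = 4/7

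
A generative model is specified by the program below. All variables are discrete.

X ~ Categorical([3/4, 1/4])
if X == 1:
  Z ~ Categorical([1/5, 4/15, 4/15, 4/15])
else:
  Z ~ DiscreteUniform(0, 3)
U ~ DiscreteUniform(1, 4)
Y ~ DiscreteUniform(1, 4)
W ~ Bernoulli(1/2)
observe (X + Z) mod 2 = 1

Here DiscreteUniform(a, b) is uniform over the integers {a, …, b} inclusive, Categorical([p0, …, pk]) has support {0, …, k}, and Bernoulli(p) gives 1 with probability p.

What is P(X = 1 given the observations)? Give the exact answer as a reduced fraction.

P(X = 1 | obs) = 14/59

Enumerate traces; 128 have nonzero weight after conditioning:
  (X=0, Z=1, U=1, Y=1, W=0) weight 3/512
  (X=0, Z=1, U=1, Y=1, W=1) weight 3/512
  (X=0, Z=1, U=1, Y=2, W=0) weight 3/512
  (X=0, Z=1, U=1, Y=2, W=1) weight 3/512
  (X=0, Z=1, U=1, Y=3, W=0) weight 3/512
  (X=0, Z=1, U=1, Y=3, W=1) weight 3/512
  (X=0, Z=1, U=1, Y=4, W=0) weight 3/512
  (X=0, Z=1, U=1, Y=4, W=1) weight 3/512
  (X=1, Z=0, U=1, Y=1, W=0) weight 1/640
  … 119 more
Group by X:
  weight(X=0) = 3/8
  weight(X=1) = 7/60
Total weight = 3/8 + 7/60 = 59/120
P(X=0 | obs) = 3/8 / 59/120 = 45/59
P(X=1 | obs) = 7/60 / 59/120 = 14/59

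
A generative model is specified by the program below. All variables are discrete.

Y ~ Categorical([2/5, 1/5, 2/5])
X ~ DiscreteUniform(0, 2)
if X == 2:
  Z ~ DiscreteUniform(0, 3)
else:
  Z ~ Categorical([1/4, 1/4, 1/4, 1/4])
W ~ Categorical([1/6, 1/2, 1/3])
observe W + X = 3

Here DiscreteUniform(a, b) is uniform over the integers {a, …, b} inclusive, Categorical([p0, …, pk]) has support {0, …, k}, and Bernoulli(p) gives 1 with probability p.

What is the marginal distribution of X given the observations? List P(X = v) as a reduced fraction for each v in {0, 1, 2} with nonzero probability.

Enumerate traces; 24 have nonzero weight after conditioning:
  (Y=0, X=1, Z=0, W=2) weight 1/90
  (Y=0, X=1, Z=1, W=2) weight 1/90
  (Y=0, X=1, Z=2, W=2) weight 1/90
  (Y=0, X=1, Z=3, W=2) weight 1/90
  (Y=0, X=2, Z=0, W=1) weight 1/60
  (Y=0, X=2, Z=1, W=1) weight 1/60
  (Y=0, X=2, Z=2, W=1) weight 1/60
  (Y=0, X=2, Z=3, W=1) weight 1/60
  … 16 more
Group by X:
  weight(X=1) = 1/9
  weight(X=2) = 1/6
Total weight = 1/9 + 1/6 = 5/18
P(X=1 | obs) = 1/9 / 5/18 = 2/5
P(X=2 | obs) = 1/6 / 5/18 = 3/5

P(X=1) = 2/5, P(X=2) = 3/5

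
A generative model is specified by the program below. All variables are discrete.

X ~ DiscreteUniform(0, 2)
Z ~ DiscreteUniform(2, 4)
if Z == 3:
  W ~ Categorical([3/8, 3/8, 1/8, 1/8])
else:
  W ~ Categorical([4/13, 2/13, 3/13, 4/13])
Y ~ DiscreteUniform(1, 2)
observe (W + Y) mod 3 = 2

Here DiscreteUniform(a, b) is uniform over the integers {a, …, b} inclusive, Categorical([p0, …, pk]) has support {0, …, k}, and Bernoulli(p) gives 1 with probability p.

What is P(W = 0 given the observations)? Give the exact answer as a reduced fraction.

Enumerate traces; 27 have nonzero weight after conditioning:
  (X=0, Z=2, W=0, Y=2) weight 2/117
  (X=0, Z=2, W=1, Y=1) weight 1/117
  (X=0, Z=2, W=3, Y=2) weight 2/117
  (X=0, Z=3, W=0, Y=2) weight 1/48
  (X=0, Z=3, W=1, Y=1) weight 1/48
  (X=0, Z=3, W=3, Y=2) weight 1/144
  (X=0, Z=4, W=0, Y=2) weight 2/117
  (X=0, Z=4, W=1, Y=1) weight 1/117
  … 19 more
Group by W:
  weight(W=0) = 103/624
  weight(W=1) = 71/624
  weight(W=3) = 77/624
Total weight = 103/624 + 71/624 + 77/624 = 251/624
P(W=0 | obs) = 103/624 / 251/624 = 103/251
P(W=1 | obs) = 71/624 / 251/624 = 71/251
P(W=3 | obs) = 77/624 / 251/624 = 77/251

P(W = 0 | obs) = 103/251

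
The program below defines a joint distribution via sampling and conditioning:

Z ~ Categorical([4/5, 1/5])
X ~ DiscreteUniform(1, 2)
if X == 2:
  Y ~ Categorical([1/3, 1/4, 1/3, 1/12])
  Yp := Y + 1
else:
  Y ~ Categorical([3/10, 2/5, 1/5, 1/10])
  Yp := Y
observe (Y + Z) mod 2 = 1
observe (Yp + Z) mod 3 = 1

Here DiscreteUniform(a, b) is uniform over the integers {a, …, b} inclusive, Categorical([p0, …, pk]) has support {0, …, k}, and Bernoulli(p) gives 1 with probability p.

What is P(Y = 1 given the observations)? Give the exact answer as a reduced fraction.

P(Y = 1 | obs) = 48/77

Enumerate traces; 4 have nonzero weight after conditioning:
  (Z=0, X=1, Y=1) weight 4/25
  (Z=0, X=2, Y=3) weight 1/30
  (Z=1, X=1, Y=0) weight 3/100
  (Z=1, X=2, Y=2) weight 1/30
Group by Y:
  weight(Y=0) = 3/100
  weight(Y=1) = 4/25
  weight(Y=2) = 1/30
  weight(Y=3) = 1/30
Total weight = 3/100 + 4/25 + 1/30 + 1/30 = 77/300
P(Y=0 | obs) = 3/100 / 77/300 = 9/77
P(Y=1 | obs) = 4/25 / 77/300 = 48/77
P(Y=2 | obs) = 1/30 / 77/300 = 10/77
P(Y=3 | obs) = 1/30 / 77/300 = 10/77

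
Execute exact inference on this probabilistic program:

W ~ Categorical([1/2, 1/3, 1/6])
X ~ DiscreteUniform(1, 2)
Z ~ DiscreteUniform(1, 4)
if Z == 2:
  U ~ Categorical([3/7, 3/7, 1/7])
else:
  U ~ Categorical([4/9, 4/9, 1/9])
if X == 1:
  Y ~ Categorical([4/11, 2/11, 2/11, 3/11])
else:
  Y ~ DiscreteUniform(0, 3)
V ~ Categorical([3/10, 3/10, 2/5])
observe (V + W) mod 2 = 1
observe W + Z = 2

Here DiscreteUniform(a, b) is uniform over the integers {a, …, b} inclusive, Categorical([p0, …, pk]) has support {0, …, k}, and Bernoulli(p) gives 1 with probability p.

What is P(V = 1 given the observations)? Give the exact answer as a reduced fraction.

Enumerate traces; 72 have nonzero weight after conditioning:
  (W=0, X=1, Z=2, U=0, Y=0, V=1) weight 9/3080
  (W=0, X=1, Z=2, U=0, Y=1, V=1) weight 9/6160
  (W=0, X=1, Z=2, U=0, Y=2, V=1) weight 9/6160
  (W=0, X=1, Z=2, U=0, Y=3, V=1) weight 27/12320
  (W=0, X=1, Z=2, U=1, Y=0, V=1) weight 9/3080
  (W=0, X=1, Z=2, U=1, Y=1, V=1) weight 9/6160
  (W=0, X=1, Z=2, U=1, Y=2, V=1) weight 9/6160
  (W=0, X=1, Z=2, U=1, Y=3, V=1) weight 27/12320
  (W=1, X=1, Z=1, U=0, Y=0, V=0) weight 1/495
  (W=1, X=1, Z=1, U=0, Y=0, V=2) weight 4/1485
  … 62 more
Group by V:
  weight(V=0) = 1/40
  weight(V=1) = 3/80
  weight(V=2) = 1/30
Total weight = 1/40 + 3/80 + 1/30 = 23/240
P(V=0 | obs) = 1/40 / 23/240 = 6/23
P(V=1 | obs) = 3/80 / 23/240 = 9/23
P(V=2 | obs) = 1/30 / 23/240 = 8/23

P(V = 1 | obs) = 9/23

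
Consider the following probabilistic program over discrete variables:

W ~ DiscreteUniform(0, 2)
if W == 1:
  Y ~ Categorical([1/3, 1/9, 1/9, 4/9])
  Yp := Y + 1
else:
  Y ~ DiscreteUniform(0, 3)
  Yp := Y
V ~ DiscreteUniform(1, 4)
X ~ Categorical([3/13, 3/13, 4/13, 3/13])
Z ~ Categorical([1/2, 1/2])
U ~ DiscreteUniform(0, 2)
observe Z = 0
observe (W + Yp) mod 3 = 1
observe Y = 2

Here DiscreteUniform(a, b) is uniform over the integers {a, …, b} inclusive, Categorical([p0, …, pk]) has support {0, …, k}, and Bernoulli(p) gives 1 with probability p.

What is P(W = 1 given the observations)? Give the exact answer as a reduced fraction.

P(W = 1 | obs) = 4/13

Enumerate traces; 96 have nonzero weight after conditioning:
  (W=1, Y=2, V=1, X=0, Z=0, U=0) weight 1/2808
  (W=1, Y=2, V=1, X=0, Z=0, U=1) weight 1/2808
  (W=1, Y=2, V=1, X=0, Z=0, U=2) weight 1/2808
  (W=1, Y=2, V=1, X=1, Z=0, U=0) weight 1/2808
  (W=1, Y=2, V=1, X=1, Z=0, U=1) weight 1/2808
  (W=1, Y=2, V=1, X=1, Z=0, U=2) weight 1/2808
  (W=1, Y=2, V=1, X=2, Z=0, U=0) weight 1/2106
  (W=1, Y=2, V=1, X=2, Z=0, U=1) weight 1/2106
  (W=2, Y=2, V=1, X=0, Z=0, U=0) weight 1/1248
  … 87 more
Group by W:
  weight(W=1) = 1/54
  weight(W=2) = 1/24
Total weight = 1/54 + 1/24 = 13/216
P(W=1 | obs) = 1/54 / 13/216 = 4/13
P(W=2 | obs) = 1/24 / 13/216 = 9/13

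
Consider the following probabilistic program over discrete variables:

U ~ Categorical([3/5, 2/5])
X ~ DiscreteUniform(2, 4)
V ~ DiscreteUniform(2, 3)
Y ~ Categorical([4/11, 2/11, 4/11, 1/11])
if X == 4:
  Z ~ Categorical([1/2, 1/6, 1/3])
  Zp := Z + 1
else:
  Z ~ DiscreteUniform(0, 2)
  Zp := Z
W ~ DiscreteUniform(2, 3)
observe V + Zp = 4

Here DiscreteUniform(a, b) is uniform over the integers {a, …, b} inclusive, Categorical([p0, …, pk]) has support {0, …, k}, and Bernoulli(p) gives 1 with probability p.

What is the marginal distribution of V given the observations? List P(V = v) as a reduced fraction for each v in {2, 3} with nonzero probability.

P(V=2) = 5/12, P(V=3) = 7/12

Enumerate traces; 96 have nonzero weight after conditioning:
  (U=0, X=2, V=2, Y=0, Z=2, W=2) weight 1/165
  (U=0, X=2, V=2, Y=0, Z=2, W=3) weight 1/165
  (U=0, X=2, V=2, Y=1, Z=2, W=2) weight 1/330
  (U=0, X=2, V=2, Y=1, Z=2, W=3) weight 1/330
  (U=0, X=2, V=2, Y=2, Z=2, W=2) weight 1/165
  (U=0, X=2, V=2, Y=2, Z=2, W=3) weight 1/165
  (U=0, X=2, V=2, Y=3, Z=2, W=2) weight 1/660
  (U=0, X=2, V=2, Y=3, Z=2, W=3) weight 1/660
  (U=0, X=2, V=3, Y=0, Z=1, W=2) weight 1/165
  … 87 more
Group by V:
  weight(V=2) = 5/36
  weight(V=3) = 7/36
Total weight = 5/36 + 7/36 = 1/3
P(V=2 | obs) = 5/36 / 1/3 = 5/12
P(V=3 | obs) = 7/36 / 1/3 = 7/12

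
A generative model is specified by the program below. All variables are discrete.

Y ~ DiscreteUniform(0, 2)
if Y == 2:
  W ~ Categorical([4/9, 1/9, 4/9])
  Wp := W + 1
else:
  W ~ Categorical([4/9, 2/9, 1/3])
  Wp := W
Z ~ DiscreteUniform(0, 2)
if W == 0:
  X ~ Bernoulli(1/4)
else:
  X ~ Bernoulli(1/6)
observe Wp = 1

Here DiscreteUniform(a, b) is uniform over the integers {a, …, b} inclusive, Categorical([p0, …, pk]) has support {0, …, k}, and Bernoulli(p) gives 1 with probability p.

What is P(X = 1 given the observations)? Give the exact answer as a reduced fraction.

Enumerate traces; 18 have nonzero weight after conditioning:
  (Y=0, W=1, Z=0, X=0) weight 5/243
  (Y=0, W=1, Z=0, X=1) weight 1/243
  (Y=0, W=1, Z=1, X=0) weight 5/243
  (Y=0, W=1, Z=1, X=1) weight 1/243
  (Y=0, W=1, Z=2, X=0) weight 5/243
  (Y=0, W=1, Z=2, X=1) weight 1/243
  (Y=1, W=1, Z=0, X=0) weight 5/243
  (Y=1, W=1, Z=0, X=1) weight 1/243
  … 10 more
Group by X:
  weight(X=0) = 19/81
  weight(X=1) = 5/81
Total weight = 19/81 + 5/81 = 8/27
P(X=0 | obs) = 19/81 / 8/27 = 19/24
P(X=1 | obs) = 5/81 / 8/27 = 5/24

P(X = 1 | obs) = 5/24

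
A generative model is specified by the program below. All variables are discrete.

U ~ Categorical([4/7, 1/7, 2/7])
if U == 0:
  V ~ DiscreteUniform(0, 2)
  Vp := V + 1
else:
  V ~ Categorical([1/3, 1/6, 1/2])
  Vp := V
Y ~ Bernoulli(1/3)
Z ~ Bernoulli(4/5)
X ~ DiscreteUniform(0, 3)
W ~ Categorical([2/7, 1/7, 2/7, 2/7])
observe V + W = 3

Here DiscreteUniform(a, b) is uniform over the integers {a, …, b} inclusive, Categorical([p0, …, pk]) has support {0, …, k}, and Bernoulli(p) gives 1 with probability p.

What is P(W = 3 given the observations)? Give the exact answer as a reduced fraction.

Enumerate traces; 144 have nonzero weight after conditioning:
  (U=0, V=0, Y=0, Z=0, X=0, W=3) weight 4/2205
  (U=0, V=0, Y=0, Z=0, X=1, W=3) weight 4/2205
  (U=0, V=0, Y=0, Z=0, X=2, W=3) weight 4/2205
  (U=0, V=0, Y=0, Z=0, X=3, W=3) weight 4/2205
  (U=0, V=0, Y=0, Z=1, X=0, W=3) weight 16/2205
  (U=0, V=0, Y=0, Z=1, X=1, W=3) weight 16/2205
  (U=0, V=0, Y=0, Z=1, X=2, W=3) weight 16/2205
  (U=0, V=0, Y=0, Z=1, X=3, W=3) weight 16/2205
  (U=0, V=1, Y=0, Z=0, X=0, W=2) weight 4/2205
  (U=0, V=2, Y=0, Z=0, X=0, W=1) weight 2/2205
  … 134 more
Group by W:
  weight(W=1) = 17/294
  weight(W=2) = 11/147
  weight(W=3) = 2/21
Total weight = 17/294 + 11/147 + 2/21 = 67/294
P(W=1 | obs) = 17/294 / 67/294 = 17/67
P(W=2 | obs) = 11/147 / 67/294 = 22/67
P(W=3 | obs) = 2/21 / 67/294 = 28/67

P(W = 3 | obs) = 28/67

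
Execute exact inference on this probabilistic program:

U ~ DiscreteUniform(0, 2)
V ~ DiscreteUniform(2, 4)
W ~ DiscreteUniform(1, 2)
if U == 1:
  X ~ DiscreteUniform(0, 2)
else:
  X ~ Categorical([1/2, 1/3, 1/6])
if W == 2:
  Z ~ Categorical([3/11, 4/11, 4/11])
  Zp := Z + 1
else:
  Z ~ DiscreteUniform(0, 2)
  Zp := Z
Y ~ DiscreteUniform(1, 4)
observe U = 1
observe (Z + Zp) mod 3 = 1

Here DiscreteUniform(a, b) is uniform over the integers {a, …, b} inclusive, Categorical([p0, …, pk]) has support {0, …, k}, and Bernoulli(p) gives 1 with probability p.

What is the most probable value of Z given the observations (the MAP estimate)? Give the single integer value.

argmax_v P(Z = v | obs) = 2

Enumerate traces; 72 have nonzero weight after conditioning:
  (U=1, V=2, W=1, X=0, Z=2, Y=1) weight 1/648
  (U=1, V=2, W=1, X=0, Z=2, Y=2) weight 1/648
  (U=1, V=2, W=1, X=0, Z=2, Y=3) weight 1/648
  (U=1, V=2, W=1, X=0, Z=2, Y=4) weight 1/648
  (U=1, V=2, W=1, X=1, Z=2, Y=1) weight 1/648
  (U=1, V=2, W=1, X=1, Z=2, Y=2) weight 1/648
  (U=1, V=2, W=1, X=1, Z=2, Y=3) weight 1/648
  (U=1, V=2, W=1, X=1, Z=2, Y=4) weight 1/648
  (U=1, V=2, W=2, X=0, Z=0, Y=1) weight 1/792
  … 63 more
Group by Z:
  weight(Z=0) = 1/22
  weight(Z=2) = 1/18
Total weight = 1/22 + 1/18 = 10/99
P(Z=0 | obs) = 1/22 / 10/99 = 9/20
P(Z=2 | obs) = 1/18 / 10/99 = 11/20
argmax = 2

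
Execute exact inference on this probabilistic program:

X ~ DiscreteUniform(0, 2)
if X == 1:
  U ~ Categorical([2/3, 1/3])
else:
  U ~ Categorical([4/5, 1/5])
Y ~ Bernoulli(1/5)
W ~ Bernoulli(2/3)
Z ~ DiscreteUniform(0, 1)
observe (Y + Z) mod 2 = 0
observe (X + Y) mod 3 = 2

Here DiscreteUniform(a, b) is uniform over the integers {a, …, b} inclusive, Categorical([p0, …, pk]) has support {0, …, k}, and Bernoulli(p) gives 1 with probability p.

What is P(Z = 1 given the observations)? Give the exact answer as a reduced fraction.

Enumerate traces; 8 have nonzero weight after conditioning:
  (X=1, U=0, Y=1, W=0, Z=1) weight 1/135
  (X=1, U=0, Y=1, W=1, Z=1) weight 2/135
  (X=1, U=1, Y=1, W=0, Z=1) weight 1/270
  (X=1, U=1, Y=1, W=1, Z=1) weight 1/135
  (X=2, U=0, Y=0, W=0, Z=0) weight 8/225
  (X=2, U=0, Y=0, W=1, Z=0) weight 16/225
  (X=2, U=1, Y=0, W=0, Z=0) weight 2/225
  (X=2, U=1, Y=0, W=1, Z=0) weight 4/225
Group by Z:
  weight(Z=0) = 2/15
  weight(Z=1) = 1/30
Total weight = 2/15 + 1/30 = 1/6
P(Z=0 | obs) = 2/15 / 1/6 = 4/5
P(Z=1 | obs) = 1/30 / 1/6 = 1/5

P(Z = 1 | obs) = 1/5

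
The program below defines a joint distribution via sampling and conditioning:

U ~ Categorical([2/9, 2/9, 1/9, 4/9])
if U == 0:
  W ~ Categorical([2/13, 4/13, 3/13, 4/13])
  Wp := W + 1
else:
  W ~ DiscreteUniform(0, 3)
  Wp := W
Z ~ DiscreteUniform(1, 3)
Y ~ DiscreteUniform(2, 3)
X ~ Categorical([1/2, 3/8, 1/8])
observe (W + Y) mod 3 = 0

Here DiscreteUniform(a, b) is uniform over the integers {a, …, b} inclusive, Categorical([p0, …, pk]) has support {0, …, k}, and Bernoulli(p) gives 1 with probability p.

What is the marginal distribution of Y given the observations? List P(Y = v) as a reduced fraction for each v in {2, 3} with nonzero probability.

P(Y=2) = 123/353, P(Y=3) = 230/353

Enumerate traces; 108 have nonzero weight after conditioning:
  (U=0, W=0, Z=1, Y=3, X=0) weight 1/351
  (U=0, W=0, Z=1, Y=3, X=1) weight 1/468
  (U=0, W=0, Z=1, Y=3, X=2) weight 1/1404
  (U=0, W=0, Z=2, Y=3, X=0) weight 1/351
  (U=0, W=0, Z=2, Y=3, X=1) weight 1/468
  (U=0, W=0, Z=2, Y=3, X=2) weight 1/1404
  (U=0, W=0, Z=3, Y=3, X=0) weight 1/351
  (U=0, W=0, Z=3, Y=3, X=1) weight 1/468
  (U=0, W=1, Z=1, Y=2, X=0) weight 2/351
  … 99 more
Group by Y:
  weight(Y=2) = 41/312
  weight(Y=3) = 115/468
Total weight = 41/312 + 115/468 = 353/936
P(Y=2 | obs) = 41/312 / 353/936 = 123/353
P(Y=3 | obs) = 115/468 / 353/936 = 230/353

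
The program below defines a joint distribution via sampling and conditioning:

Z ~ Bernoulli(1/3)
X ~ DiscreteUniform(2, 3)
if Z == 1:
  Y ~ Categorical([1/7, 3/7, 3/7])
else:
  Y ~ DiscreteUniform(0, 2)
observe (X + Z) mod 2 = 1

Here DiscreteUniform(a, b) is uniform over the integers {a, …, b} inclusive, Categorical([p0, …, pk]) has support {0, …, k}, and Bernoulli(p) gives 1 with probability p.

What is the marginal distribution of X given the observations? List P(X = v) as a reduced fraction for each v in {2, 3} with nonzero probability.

P(X=2) = 1/3, P(X=3) = 2/3

Enumerate traces; 6 have nonzero weight after conditioning:
  (Z=0, X=3, Y=0) weight 1/9
  (Z=0, X=3, Y=1) weight 1/9
  (Z=0, X=3, Y=2) weight 1/9
  (Z=1, X=2, Y=0) weight 1/42
  (Z=1, X=2, Y=1) weight 1/14
  (Z=1, X=2, Y=2) weight 1/14
Group by X:
  weight(X=2) = 1/6
  weight(X=3) = 1/3
Total weight = 1/6 + 1/3 = 1/2
P(X=2 | obs) = 1/6 / 1/2 = 1/3
P(X=3 | obs) = 1/3 / 1/2 = 2/3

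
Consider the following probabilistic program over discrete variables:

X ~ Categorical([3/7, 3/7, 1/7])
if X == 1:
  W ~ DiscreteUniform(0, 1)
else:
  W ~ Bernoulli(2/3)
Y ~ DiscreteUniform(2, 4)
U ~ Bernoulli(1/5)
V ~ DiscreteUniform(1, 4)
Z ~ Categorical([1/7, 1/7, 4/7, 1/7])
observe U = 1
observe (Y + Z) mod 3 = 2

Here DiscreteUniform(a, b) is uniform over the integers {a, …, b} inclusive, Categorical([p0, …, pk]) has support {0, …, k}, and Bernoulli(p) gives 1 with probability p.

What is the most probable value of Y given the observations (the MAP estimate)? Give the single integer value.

argmax_v P(Y = v | obs) = 3

Enumerate traces; 96 have nonzero weight after conditioning:
  (X=0, W=0, Y=2, U=1, V=1, Z=0) weight 1/2940
  (X=0, W=0, Y=2, U=1, V=1, Z=3) weight 1/2940
  (X=0, W=0, Y=2, U=1, V=2, Z=0) weight 1/2940
  (X=0, W=0, Y=2, U=1, V=2, Z=3) weight 1/2940
  (X=0, W=0, Y=2, U=1, V=3, Z=0) weight 1/2940
  (X=0, W=0, Y=2, U=1, V=3, Z=3) weight 1/2940
  (X=0, W=0, Y=2, U=1, V=4, Z=0) weight 1/2940
  (X=0, W=0, Y=2, U=1, V=4, Z=3) weight 1/2940
  (X=0, W=0, Y=3, U=1, V=1, Z=2) weight 1/735
  (X=0, W=0, Y=4, U=1, V=1, Z=1) weight 1/2940
  … 86 more
Group by Y:
  weight(Y=2) = 2/105
  weight(Y=3) = 4/105
  weight(Y=4) = 1/105
Total weight = 2/105 + 4/105 + 1/105 = 1/15
P(Y=2 | obs) = 2/105 / 1/15 = 2/7
P(Y=3 | obs) = 4/105 / 1/15 = 4/7
P(Y=4 | obs) = 1/105 / 1/15 = 1/7
argmax = 3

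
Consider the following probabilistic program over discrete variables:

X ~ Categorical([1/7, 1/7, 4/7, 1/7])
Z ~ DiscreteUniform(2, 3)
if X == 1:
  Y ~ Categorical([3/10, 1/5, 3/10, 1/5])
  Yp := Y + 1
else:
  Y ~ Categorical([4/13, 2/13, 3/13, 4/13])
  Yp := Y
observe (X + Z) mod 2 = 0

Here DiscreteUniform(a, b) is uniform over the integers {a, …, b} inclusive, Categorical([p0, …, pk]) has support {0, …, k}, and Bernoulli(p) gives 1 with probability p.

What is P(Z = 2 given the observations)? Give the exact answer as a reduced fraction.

Enumerate traces; 16 have nonzero weight after conditioning:
  (X=0, Z=2, Y=0) weight 2/91
  (X=0, Z=2, Y=1) weight 1/91
  (X=0, Z=2, Y=2) weight 3/182
  (X=0, Z=2, Y=3) weight 2/91
  (X=1, Z=3, Y=0) weight 3/140
  (X=1, Z=3, Y=1) weight 1/70
  (X=1, Z=3, Y=2) weight 3/140
  (X=1, Z=3, Y=3) weight 1/70
  … 8 more
Group by Z:
  weight(Z=2) = 5/14
  weight(Z=3) = 1/7
Total weight = 5/14 + 1/7 = 1/2
P(Z=2 | obs) = 5/14 / 1/2 = 5/7
P(Z=3 | obs) = 1/7 / 1/2 = 2/7

P(Z = 2 | obs) = 5/7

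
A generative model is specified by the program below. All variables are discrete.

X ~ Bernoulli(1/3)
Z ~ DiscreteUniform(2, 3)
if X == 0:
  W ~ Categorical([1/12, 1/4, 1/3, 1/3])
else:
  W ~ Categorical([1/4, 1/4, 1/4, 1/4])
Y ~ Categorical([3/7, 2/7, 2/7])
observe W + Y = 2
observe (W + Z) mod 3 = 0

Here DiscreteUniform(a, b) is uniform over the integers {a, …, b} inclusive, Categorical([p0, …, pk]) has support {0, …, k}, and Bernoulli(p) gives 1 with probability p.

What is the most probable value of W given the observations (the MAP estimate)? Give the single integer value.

argmax_v P(W = v | obs) = 1

Enumerate traces; 4 have nonzero weight after conditioning:
  (X=0, Z=2, W=1, Y=1) weight 1/42
  (X=0, Z=3, W=0, Y=2) weight 1/126
  (X=1, Z=2, W=1, Y=1) weight 1/84
  (X=1, Z=3, W=0, Y=2) weight 1/84
Group by W:
  weight(W=0) = 5/252
  weight(W=1) = 1/28
Total weight = 5/252 + 1/28 = 1/18
P(W=0 | obs) = 5/252 / 1/18 = 5/14
P(W=1 | obs) = 1/28 / 1/18 = 9/14
argmax = 1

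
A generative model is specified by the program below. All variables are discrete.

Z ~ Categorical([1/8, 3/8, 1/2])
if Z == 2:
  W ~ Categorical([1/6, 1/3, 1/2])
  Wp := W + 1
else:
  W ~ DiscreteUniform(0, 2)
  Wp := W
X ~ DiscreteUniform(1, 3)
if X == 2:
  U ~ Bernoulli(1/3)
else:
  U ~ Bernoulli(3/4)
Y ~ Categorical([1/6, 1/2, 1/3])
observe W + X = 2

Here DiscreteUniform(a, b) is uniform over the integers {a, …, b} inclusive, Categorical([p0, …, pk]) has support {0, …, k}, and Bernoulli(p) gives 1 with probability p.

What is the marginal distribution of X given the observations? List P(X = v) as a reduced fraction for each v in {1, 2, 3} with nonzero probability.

P(X=1) = 4/7, P(X=2) = 3/7

Enumerate traces; 36 have nonzero weight after conditioning:
  (Z=0, W=0, X=2, U=0, Y=0) weight 1/648
  (Z=0, W=0, X=2, U=0, Y=1) weight 1/216
  (Z=0, W=0, X=2, U=0, Y=2) weight 1/324
  (Z=0, W=0, X=2, U=1, Y=0) weight 1/1296
  (Z=0, W=0, X=2, U=1, Y=1) weight 1/432
  (Z=0, W=0, X=2, U=1, Y=2) weight 1/648
  (Z=0, W=1, X=1, U=0, Y=0) weight 1/1728
  (Z=0, W=1, X=1, U=0, Y=1) weight 1/576
  … 28 more
Group by X:
  weight(X=1) = 1/9
  weight(X=2) = 1/12
Total weight = 1/9 + 1/12 = 7/36
P(X=1 | obs) = 1/9 / 7/36 = 4/7
P(X=2 | obs) = 1/12 / 7/36 = 3/7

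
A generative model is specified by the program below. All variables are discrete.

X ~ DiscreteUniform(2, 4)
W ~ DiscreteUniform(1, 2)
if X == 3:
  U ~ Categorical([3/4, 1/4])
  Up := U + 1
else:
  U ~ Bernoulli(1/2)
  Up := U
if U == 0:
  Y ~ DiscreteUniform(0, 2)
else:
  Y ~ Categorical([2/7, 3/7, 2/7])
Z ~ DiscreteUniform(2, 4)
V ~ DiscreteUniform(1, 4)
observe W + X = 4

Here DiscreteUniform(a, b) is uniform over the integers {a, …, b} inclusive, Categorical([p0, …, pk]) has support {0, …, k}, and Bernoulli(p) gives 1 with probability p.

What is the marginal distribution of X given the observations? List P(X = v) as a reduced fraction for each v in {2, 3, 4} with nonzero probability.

Enumerate traces; 144 have nonzero weight after conditioning:
  (X=2, W=2, U=0, Y=0, Z=2, V=1) weight 1/432
  (X=2, W=2, U=0, Y=0, Z=2, V=2) weight 1/432
  (X=2, W=2, U=0, Y=0, Z=2, V=3) weight 1/432
  (X=2, W=2, U=0, Y=0, Z=2, V=4) weight 1/432
  (X=2, W=2, U=0, Y=0, Z=3, V=1) weight 1/432
  (X=2, W=2, U=0, Y=0, Z=3, V=2) weight 1/432
  (X=2, W=2, U=0, Y=0, Z=3, V=3) weight 1/432
  (X=2, W=2, U=0, Y=0, Z=3, V=4) weight 1/432
  (X=3, W=1, U=0, Y=0, Z=2, V=1) weight 1/288
  … 135 more
Group by X:
  weight(X=2) = 1/6
  weight(X=3) = 1/6
Total weight = 1/6 + 1/6 = 1/3
P(X=2 | obs) = 1/6 / 1/3 = 1/2
P(X=3 | obs) = 1/6 / 1/3 = 1/2

P(X=2) = 1/2, P(X=3) = 1/2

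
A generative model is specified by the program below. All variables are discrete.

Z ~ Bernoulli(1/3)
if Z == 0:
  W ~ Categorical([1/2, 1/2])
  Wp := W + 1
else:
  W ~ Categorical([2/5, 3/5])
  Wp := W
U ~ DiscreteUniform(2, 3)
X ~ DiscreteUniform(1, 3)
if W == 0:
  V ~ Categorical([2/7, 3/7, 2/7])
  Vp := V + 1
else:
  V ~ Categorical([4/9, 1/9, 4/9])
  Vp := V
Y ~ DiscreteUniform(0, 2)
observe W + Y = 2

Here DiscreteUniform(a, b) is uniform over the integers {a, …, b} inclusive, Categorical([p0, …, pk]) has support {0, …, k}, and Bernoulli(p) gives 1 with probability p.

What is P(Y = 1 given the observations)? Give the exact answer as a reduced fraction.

Enumerate traces; 72 have nonzero weight after conditioning:
  (Z=0, W=0, U=2, X=1, V=0, Y=2) weight 1/189
  (Z=0, W=0, U=2, X=1, V=1, Y=2) weight 1/126
  (Z=0, W=0, U=2, X=1, V=2, Y=2) weight 1/189
  (Z=0, W=0, U=2, X=2, V=0, Y=2) weight 1/189
  (Z=0, W=0, U=2, X=2, V=1, Y=2) weight 1/126
  (Z=0, W=0, U=2, X=2, V=2, Y=2) weight 1/189
  (Z=0, W=0, U=2, X=3, V=0, Y=2) weight 1/189
  (Z=0, W=0, U=2, X=3, V=1, Y=2) weight 1/126
  (Z=0, W=1, U=2, X=1, V=0, Y=1) weight 2/243
  … 63 more
Group by Y:
  weight(Y=1) = 8/45
  weight(Y=2) = 7/45
Total weight = 8/45 + 7/45 = 1/3
P(Y=1 | obs) = 8/45 / 1/3 = 8/15
P(Y=2 | obs) = 7/45 / 1/3 = 7/15

P(Y = 1 | obs) = 8/15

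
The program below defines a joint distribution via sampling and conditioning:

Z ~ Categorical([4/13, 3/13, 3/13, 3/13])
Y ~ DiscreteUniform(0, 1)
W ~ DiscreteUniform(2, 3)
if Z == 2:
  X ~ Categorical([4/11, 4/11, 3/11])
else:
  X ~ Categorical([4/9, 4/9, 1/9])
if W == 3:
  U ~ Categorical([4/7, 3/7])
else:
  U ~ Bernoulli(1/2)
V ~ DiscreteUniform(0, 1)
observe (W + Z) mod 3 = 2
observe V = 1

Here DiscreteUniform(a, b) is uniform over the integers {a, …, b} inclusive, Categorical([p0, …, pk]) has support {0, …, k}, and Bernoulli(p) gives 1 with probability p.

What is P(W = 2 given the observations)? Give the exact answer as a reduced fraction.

P(W = 2 | obs) = 7/10

Enumerate traces; 36 have nonzero weight after conditioning:
  (Z=0, Y=0, W=2, X=0, U=0, V=1) weight 1/117
  (Z=0, Y=0, W=2, X=0, U=1, V=1) weight 1/117
  (Z=0, Y=0, W=2, X=1, U=0, V=1) weight 1/117
  (Z=0, Y=0, W=2, X=1, U=1, V=1) weight 1/117
  (Z=0, Y=0, W=2, X=2, U=0, V=1) weight 1/468
  (Z=0, Y=0, W=2, X=2, U=1, V=1) weight 1/468
  (Z=0, Y=1, W=2, X=0, U=0, V=1) weight 1/117
  (Z=0, Y=1, W=2, X=0, U=1, V=1) weight 1/117
  (Z=2, Y=0, W=3, X=0, U=0, V=1) weight 6/1001
  … 27 more
Group by W:
  weight(W=2) = 7/52
  weight(W=3) = 3/52
Total weight = 7/52 + 3/52 = 5/26
P(W=2 | obs) = 7/52 / 5/26 = 7/10
P(W=3 | obs) = 3/52 / 5/26 = 3/10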